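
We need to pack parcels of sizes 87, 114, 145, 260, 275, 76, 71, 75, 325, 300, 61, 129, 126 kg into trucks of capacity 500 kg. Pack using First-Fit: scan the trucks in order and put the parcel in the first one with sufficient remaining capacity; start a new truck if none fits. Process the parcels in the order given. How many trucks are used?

87 kg → truck 1 (remaining 413 kg)
114 kg → truck 1 (remaining 299 kg)
145 kg → truck 1 (remaining 154 kg)
260 kg → truck 2 (remaining 240 kg)
275 kg → truck 3 (remaining 225 kg)
76 kg → truck 1 (remaining 78 kg)
71 kg → truck 1 (remaining 7 kg)
75 kg → truck 2 (remaining 165 kg)
325 kg → truck 4 (remaining 175 kg)
300 kg → truck 5 (remaining 200 kg)
61 kg → truck 2 (remaining 104 kg)
129 kg → truck 3 (remaining 96 kg)
126 kg → truck 4 (remaining 49 kg)
Final trucks: [87,114,145,76,71] [260,75,61] [275,129] [325,126] [300].

5 trucks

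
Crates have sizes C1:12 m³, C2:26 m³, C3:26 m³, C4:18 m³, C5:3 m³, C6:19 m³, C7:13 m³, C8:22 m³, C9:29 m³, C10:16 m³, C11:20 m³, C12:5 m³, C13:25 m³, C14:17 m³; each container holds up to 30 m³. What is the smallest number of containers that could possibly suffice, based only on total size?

Total size = 12 + 26 + 26 + 18 + 3 + 19 + 13 + 22 + 29 + 16 + 20 + 5 + 25 + 17 = 251 m³.
⌈251 / 30⌉ = 9.

9 containers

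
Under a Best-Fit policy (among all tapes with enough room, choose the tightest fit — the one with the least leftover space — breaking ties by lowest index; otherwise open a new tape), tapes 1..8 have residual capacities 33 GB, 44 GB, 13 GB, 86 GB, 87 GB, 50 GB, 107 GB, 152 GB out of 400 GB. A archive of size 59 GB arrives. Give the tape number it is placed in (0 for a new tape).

4

Tapes with room: tape 4 (86 GB), tape 5 (87 GB), tape 7 (107 GB), tape 8 (152 GB).
Tightest fit is tape 4 with 86 GB free.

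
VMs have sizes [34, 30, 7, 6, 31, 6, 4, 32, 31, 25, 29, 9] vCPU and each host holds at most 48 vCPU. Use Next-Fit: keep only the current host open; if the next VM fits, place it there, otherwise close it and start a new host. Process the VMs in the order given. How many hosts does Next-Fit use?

7

Put 34 vCPU in host 1; 14 vCPU remain.
Put 30 vCPU in host 2; 18 vCPU remain.
Put 7 vCPU in host 2; 11 vCPU remain.
Put 6 vCPU in host 2; 5 vCPU remain.
Put 31 vCPU in host 3; 17 vCPU remain.
Put 6 vCPU in host 3; 11 vCPU remain.
Put 4 vCPU in host 3; 7 vCPU remain.
Put 32 vCPU in host 4; 16 vCPU remain.
Put 31 vCPU in host 5; 17 vCPU remain.
Put 25 vCPU in host 6; 23 vCPU remain.
Put 29 vCPU in host 7; 19 vCPU remain.
Put 9 vCPU in host 7; 10 vCPU remain.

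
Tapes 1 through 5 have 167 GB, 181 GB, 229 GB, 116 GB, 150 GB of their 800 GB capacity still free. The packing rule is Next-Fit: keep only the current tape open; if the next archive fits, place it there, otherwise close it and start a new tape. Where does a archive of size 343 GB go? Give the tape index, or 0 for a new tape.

Next-Fit only looks at tape 5, which has 150 GB free.
343 GB does not fit, so a new tape is opened.

0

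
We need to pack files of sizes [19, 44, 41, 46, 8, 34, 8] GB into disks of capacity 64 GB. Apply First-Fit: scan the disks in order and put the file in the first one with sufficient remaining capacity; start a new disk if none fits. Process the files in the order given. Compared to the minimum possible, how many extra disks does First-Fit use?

First-Fit: [19,44] [41,8,8] [46] [34] → 4 disks.
Total size 200 GB; any packing needs at least ⌈200/64⌉ = 4 disks.
So 4 is already optimal.

0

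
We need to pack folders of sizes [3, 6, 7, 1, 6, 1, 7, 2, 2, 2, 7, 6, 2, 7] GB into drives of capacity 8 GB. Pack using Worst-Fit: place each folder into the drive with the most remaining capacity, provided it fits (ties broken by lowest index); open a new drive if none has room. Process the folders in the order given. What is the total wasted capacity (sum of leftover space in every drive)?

drive 1: place 3 GB, 5 GB left
drive 2: place 6 GB, 2 GB left
drive 3: place 7 GB, 1 GB left
drive 1: place 1 GB, 4 GB left
drive 4: place 6 GB, 2 GB left
drive 1: place 1 GB, 3 GB left
drive 5: place 7 GB, 1 GB left
drive 1: place 2 GB, 1 GB left
drive 2: place 2 GB, 0 GB left
drive 4: place 2 GB, 0 GB left
drive 6: place 7 GB, 1 GB left
drive 7: place 6 GB, 2 GB left
drive 7: place 2 GB, 0 GB left
drive 8: place 7 GB, 1 GB left
8 drives × 8 GB = 64 GB; used 59 GB; unused 5 GB.

5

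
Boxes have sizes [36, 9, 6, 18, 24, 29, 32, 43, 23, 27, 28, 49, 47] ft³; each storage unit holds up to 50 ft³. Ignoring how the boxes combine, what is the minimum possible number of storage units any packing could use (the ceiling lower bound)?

8

Total size = 36 + 9 + 6 + 18 + 24 + 29 + 32 + 43 + 23 + 27 + 28 + 49 + 47 = 371 ft³.
⌈371 / 50⌉ = 8.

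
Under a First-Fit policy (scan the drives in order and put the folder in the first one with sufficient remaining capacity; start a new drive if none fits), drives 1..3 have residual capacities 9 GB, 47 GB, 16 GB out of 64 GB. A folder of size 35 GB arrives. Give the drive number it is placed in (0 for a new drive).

2

Drives with room: drive 2 (47 GB).
The first with room is drive 2.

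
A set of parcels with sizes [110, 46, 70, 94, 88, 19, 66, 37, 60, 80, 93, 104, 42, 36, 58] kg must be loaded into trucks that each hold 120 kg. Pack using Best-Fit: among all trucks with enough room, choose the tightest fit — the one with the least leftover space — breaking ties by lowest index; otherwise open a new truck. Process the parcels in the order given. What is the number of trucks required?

10 trucks

110 kg → truck 1 (remaining 10 kg)
46 kg → truck 2 (remaining 74 kg)
70 kg → truck 2 (remaining 4 kg)
94 kg → truck 3 (remaining 26 kg)
88 kg → truck 4 (remaining 32 kg)
19 kg → truck 3 (remaining 7 kg)
66 kg → truck 5 (remaining 54 kg)
37 kg → truck 5 (remaining 17 kg)
60 kg → truck 6 (remaining 60 kg)
80 kg → truck 7 (remaining 40 kg)
93 kg → truck 8 (remaining 27 kg)
104 kg → truck 9 (remaining 16 kg)
42 kg → truck 6 (remaining 18 kg)
36 kg → truck 7 (remaining 4 kg)
58 kg → truck 10 (remaining 62 kg)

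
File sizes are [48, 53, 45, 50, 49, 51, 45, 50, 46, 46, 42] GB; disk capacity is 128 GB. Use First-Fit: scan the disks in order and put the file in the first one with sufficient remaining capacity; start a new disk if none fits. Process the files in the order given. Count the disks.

48 GB → disk 1 (remaining 80 GB)
53 GB → disk 1 (remaining 27 GB)
45 GB → disk 2 (remaining 83 GB)
50 GB → disk 2 (remaining 33 GB)
49 GB → disk 3 (remaining 79 GB)
51 GB → disk 3 (remaining 28 GB)
45 GB → disk 4 (remaining 83 GB)
50 GB → disk 4 (remaining 33 GB)
46 GB → disk 5 (remaining 82 GB)
46 GB → disk 5 (remaining 36 GB)
42 GB → disk 6 (remaining 86 GB)

6 disks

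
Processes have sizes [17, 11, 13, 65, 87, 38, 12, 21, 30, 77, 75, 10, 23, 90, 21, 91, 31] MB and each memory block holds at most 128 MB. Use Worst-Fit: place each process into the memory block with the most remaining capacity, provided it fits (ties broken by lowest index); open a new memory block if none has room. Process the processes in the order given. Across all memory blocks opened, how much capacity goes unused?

memory block 1: place 17 MB, 111 MB left
memory block 1: place 11 MB, 100 MB left
memory block 1: place 13 MB, 87 MB left
memory block 1: place 65 MB, 22 MB left
memory block 2: place 87 MB, 41 MB left
memory block 2: place 38 MB, 3 MB left
memory block 1: place 12 MB, 10 MB left
memory block 3: place 21 MB, 107 MB left
memory block 3: place 30 MB, 77 MB left
memory block 3: place 77 MB, 0 MB left
memory block 4: place 75 MB, 53 MB left
memory block 4: place 10 MB, 43 MB left
memory block 4: place 23 MB, 20 MB left
memory block 5: place 90 MB, 38 MB left
memory block 5: place 21 MB, 17 MB left
memory block 6: place 91 MB, 37 MB left
memory block 6: place 31 MB, 6 MB left
6 memory blocks × 128 MB = 768 MB; used 712 MB; unused 56 MB.

56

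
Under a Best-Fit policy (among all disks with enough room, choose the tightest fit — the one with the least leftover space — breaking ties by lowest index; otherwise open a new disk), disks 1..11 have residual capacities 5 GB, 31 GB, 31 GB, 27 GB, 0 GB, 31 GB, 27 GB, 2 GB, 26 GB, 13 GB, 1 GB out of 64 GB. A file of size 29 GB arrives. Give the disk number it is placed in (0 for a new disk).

Disks with room: disk 2 (31 GB), disk 3 (31 GB), disk 6 (31 GB).
Tightest fit is disk 2 with 31 GB free.

2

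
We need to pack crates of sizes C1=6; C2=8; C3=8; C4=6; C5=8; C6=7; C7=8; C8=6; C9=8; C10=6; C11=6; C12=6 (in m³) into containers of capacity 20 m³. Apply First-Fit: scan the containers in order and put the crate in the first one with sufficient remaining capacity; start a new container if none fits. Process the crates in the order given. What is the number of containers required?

container 1: place C1 (6 m³), 14 m³ left
container 1: place C2 (8 m³), 6 m³ left
container 2: place C3 (8 m³), 12 m³ left
container 1: place C4 (6 m³), 0 m³ left
container 2: place C5 (8 m³), 4 m³ left
container 3: place C6 (7 m³), 13 m³ left
container 3: place C7 (8 m³), 5 m³ left
container 4: place C8 (6 m³), 14 m³ left
container 4: place C9 (8 m³), 6 m³ left
container 4: place C10 (6 m³), 0 m³ left
container 5: place C11 (6 m³), 14 m³ left
container 5: place C12 (6 m³), 8 m³ left

5 containers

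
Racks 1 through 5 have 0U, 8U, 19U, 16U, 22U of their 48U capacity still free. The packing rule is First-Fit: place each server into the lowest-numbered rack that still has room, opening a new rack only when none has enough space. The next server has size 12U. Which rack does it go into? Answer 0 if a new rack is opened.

Racks with room: rack 3 (19U), rack 4 (16U), rack 5 (22U).
The first with room is rack 3.

3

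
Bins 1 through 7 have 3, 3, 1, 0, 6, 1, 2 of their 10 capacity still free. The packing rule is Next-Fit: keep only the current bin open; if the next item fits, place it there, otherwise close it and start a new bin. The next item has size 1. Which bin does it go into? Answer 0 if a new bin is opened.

Next-Fit only looks at bin 7, which has 2 free.
1 fits there.

7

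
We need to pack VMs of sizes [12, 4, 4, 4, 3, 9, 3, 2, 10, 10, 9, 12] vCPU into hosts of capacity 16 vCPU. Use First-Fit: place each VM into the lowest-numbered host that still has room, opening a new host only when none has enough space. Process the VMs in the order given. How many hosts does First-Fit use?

host 1: place 12 vCPU, 4 vCPU left
host 1: place 4 vCPU, 0 vCPU left
host 2: place 4 vCPU, 12 vCPU left
host 2: place 4 vCPU, 8 vCPU left
host 2: place 3 vCPU, 5 vCPU left
host 3: place 9 vCPU, 7 vCPU left
host 2: place 3 vCPU, 2 vCPU left
host 2: place 2 vCPU, 0 vCPU left
host 4: place 10 vCPU, 6 vCPU left
host 5: place 10 vCPU, 6 vCPU left
host 6: place 9 vCPU, 7 vCPU left
host 7: place 12 vCPU, 4 vCPU left

7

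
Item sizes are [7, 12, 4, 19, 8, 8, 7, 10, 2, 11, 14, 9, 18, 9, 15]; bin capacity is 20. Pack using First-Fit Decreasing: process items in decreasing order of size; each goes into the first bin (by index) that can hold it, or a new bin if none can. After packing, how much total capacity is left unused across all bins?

Sorted descending: 19, 18, 15, 14, 12, 11, 10, 9, 9, 8, 8, 7, 7, 4, 2.
Put 19 in bin 1; 1 remain.
Put 18 in bin 2; 2 remain.
Put 15 in bin 3; 5 remain.
Put 14 in bin 4; 6 remain.
Put 12 in bin 5; 8 remain.
Put 11 in bin 6; 9 remain.
Put 10 in bin 7; 10 remain.
Put 9 in bin 6; 0 remain.
Put 9 in bin 7; 1 remain.
Put 8 in bin 5; 0 remain.
Put 8 in bin 8; 12 remain.
Put 7 in bin 8; 5 remain.
Put 7 in bin 9; 13 remain.
Put 4 in bin 3; 1 remain.
Put 2 in bin 2; 0 remain.
9 bins × 20 = 180; used 153; unused 27.

27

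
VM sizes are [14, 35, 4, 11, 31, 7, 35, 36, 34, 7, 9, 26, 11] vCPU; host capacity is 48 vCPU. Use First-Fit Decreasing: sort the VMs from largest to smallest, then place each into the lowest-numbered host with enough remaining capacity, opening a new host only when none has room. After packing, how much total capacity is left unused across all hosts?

28

Sorted descending: 36, 35, 35, 34, 31, 26, 14, 11, 11, 9, 7, 7, 4.
36 vCPU → host 1 (remaining 12 vCPU)
35 vCPU → host 2 (remaining 13 vCPU)
35 vCPU → host 3 (remaining 13 vCPU)
34 vCPU → host 4 (remaining 14 vCPU)
31 vCPU → host 5 (remaining 17 vCPU)
26 vCPU → host 6 (remaining 22 vCPU)
14 vCPU → host 4 (remaining 0 vCPU)
11 vCPU → host 1 (remaining 1 vCPU)
11 vCPU → host 2 (remaining 2 vCPU)
9 vCPU → host 3 (remaining 4 vCPU)
7 vCPU → host 5 (remaining 10 vCPU)
7 vCPU → host 5 (remaining 3 vCPU)
4 vCPU → host 3 (remaining 0 vCPU)
6 hosts × 48 vCPU = 288 vCPU; used 260 vCPU; unused 28 vCPU.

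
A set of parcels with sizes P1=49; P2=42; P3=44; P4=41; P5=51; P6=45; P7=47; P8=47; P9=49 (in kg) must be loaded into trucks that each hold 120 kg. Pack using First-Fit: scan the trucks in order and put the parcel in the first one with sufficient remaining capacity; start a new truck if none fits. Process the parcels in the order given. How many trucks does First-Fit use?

truck 1: place P1 (49 kg), 71 kg left
truck 1: place P2 (42 kg), 29 kg left
truck 2: place P3 (44 kg), 76 kg left
truck 2: place P4 (41 kg), 35 kg left
truck 3: place P5 (51 kg), 69 kg left
truck 3: place P6 (45 kg), 24 kg left
truck 4: place P7 (47 kg), 73 kg left
truck 4: place P8 (47 kg), 26 kg left
truck 5: place P9 (49 kg), 71 kg left
Final trucks: [49,42] [44,41] [51,45] [47,47] [49].

5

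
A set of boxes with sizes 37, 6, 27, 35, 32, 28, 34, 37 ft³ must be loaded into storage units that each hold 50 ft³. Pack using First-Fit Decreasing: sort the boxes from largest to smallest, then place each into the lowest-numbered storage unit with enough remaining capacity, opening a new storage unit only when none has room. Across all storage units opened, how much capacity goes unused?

Sorted descending: 37, 37, 35, 34, 32, 28, 27, 6.
storage unit 1: place 37 ft³, 13 ft³ left
storage unit 2: place 37 ft³, 13 ft³ left
storage unit 3: place 35 ft³, 15 ft³ left
storage unit 4: place 34 ft³, 16 ft³ left
storage unit 5: place 32 ft³, 18 ft³ left
storage unit 6: place 28 ft³, 22 ft³ left
storage unit 7: place 27 ft³, 23 ft³ left
storage unit 1: place 6 ft³, 7 ft³ left
7 storage units × 50 ft³ = 350 ft³; used 236 ft³; unused 114 ft³.

114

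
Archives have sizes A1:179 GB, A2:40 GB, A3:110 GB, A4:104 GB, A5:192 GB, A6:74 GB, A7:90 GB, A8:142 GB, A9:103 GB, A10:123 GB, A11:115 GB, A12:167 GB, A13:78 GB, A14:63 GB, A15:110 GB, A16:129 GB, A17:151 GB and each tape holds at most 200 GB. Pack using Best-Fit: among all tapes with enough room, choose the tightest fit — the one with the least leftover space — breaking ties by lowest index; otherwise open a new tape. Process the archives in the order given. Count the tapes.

A1 (179 GB) → tape 1 (remaining 21 GB)
A2 (40 GB) → tape 2 (remaining 160 GB)
A3 (110 GB) → tape 2 (remaining 50 GB)
A4 (104 GB) → tape 3 (remaining 96 GB)
A5 (192 GB) → tape 4 (remaining 8 GB)
A6 (74 GB) → tape 3 (remaining 22 GB)
A7 (90 GB) → tape 5 (remaining 110 GB)
A8 (142 GB) → tape 6 (remaining 58 GB)
A9 (103 GB) → tape 5 (remaining 7 GB)
A10 (123 GB) → tape 7 (remaining 77 GB)
A11 (115 GB) → tape 8 (remaining 85 GB)
A12 (167 GB) → tape 9 (remaining 33 GB)
A13 (78 GB) → tape 8 (remaining 7 GB)
A14 (63 GB) → tape 7 (remaining 14 GB)
A15 (110 GB) → tape 10 (remaining 90 GB)
A16 (129 GB) → tape 11 (remaining 71 GB)
A17 (151 GB) → tape 12 (remaining 49 GB)

12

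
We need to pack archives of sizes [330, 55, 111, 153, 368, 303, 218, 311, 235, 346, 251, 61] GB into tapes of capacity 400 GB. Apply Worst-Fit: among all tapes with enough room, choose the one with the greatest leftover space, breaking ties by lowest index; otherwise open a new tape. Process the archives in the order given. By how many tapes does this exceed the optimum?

1

Worst-Fit: [330,55] [111,153] [368] [303] [218,61] [311] [235] [346] [251] → 9 tapes.
8 archives exceed 200 GB (half the capacity), and no two of those can share a tape, so at least 8 tapes are needed.
An optimal packing achieves that bound: [368] [346] [330,61] [311,55] [303] [251,111] [235,153] [218] → 8 tapes.
Excess: 9 − 8 = 1.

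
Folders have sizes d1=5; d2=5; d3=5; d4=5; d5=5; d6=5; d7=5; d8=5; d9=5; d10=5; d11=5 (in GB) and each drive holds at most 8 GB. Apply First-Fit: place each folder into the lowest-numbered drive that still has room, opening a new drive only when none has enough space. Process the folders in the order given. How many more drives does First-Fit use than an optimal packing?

First-Fit: [5] [5] [5] [5] [5] [5] [5] [5] [5] [5] [5] → 11 drives.
11 folders exceed 4 GB (half the capacity), and no two of those can share a drive, so at least 11 drives are needed.
So 11 is already optimal.

0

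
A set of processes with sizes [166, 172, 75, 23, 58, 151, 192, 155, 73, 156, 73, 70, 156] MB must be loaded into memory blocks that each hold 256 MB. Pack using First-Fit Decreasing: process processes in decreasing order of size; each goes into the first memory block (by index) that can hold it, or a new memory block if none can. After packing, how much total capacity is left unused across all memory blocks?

Sorted descending: 192, 172, 166, 156, 156, 155, 151, 75, 73, 73, 70, 58, 23.
memory block 1: place 192 MB, 64 MB left
memory block 2: place 172 MB, 84 MB left
memory block 3: place 166 MB, 90 MB left
memory block 4: place 156 MB, 100 MB left
memory block 5: place 156 MB, 100 MB left
memory block 6: place 155 MB, 101 MB left
memory block 7: place 151 MB, 105 MB left
memory block 2: place 75 MB, 9 MB left
memory block 3: place 73 MB, 17 MB left
memory block 4: place 73 MB, 27 MB left
memory block 5: place 70 MB, 30 MB left
memory block 1: place 58 MB, 6 MB left
memory block 4: place 23 MB, 4 MB left
7 memory blocks × 256 MB = 1792 MB; used 1520 MB; unused 272 MB.

272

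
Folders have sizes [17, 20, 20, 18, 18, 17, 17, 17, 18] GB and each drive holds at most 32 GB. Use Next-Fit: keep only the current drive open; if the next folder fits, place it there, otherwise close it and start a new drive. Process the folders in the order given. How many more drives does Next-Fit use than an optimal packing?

0

Next-Fit: [17] [20] [20] [18] [18] [17] [17] [17] [18] → 9 drives.
9 folders exceed 16 GB (half the capacity), and no two of those can share a drive, so at least 9 drives are needed.
So 9 is already optimal.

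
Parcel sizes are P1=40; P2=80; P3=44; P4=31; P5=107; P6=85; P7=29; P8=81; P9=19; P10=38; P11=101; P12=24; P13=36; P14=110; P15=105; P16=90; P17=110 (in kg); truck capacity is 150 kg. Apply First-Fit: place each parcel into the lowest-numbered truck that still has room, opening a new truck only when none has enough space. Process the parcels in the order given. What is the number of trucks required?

10

truck 1: place P1 (40 kg), 110 kg left
truck 1: place P2 (80 kg), 30 kg left
truck 2: place P3 (44 kg), 106 kg left
truck 2: place P4 (31 kg), 75 kg left
truck 3: place P5 (107 kg), 43 kg left
truck 4: place P6 (85 kg), 65 kg left
truck 1: place P7 (29 kg), 1 kg left
truck 5: place P8 (81 kg), 69 kg left
truck 2: place P9 (19 kg), 56 kg left
truck 2: place P10 (38 kg), 18 kg left
truck 6: place P11 (101 kg), 49 kg left
truck 3: place P12 (24 kg), 19 kg left
truck 4: place P13 (36 kg), 29 kg left
truck 7: place P14 (110 kg), 40 kg left
truck 8: place P15 (105 kg), 45 kg left
truck 9: place P16 (90 kg), 60 kg left
truck 10: place P17 (110 kg), 40 kg left
Final trucks: [40,80,29] [44,31,19,38] [107,24] [85,36] [81] [101] [110] [105] [90] [110].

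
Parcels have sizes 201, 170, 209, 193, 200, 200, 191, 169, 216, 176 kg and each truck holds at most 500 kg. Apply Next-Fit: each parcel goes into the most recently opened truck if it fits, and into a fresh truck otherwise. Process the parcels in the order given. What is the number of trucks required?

5 trucks

Put 201 kg in truck 1; 299 kg remain.
Put 170 kg in truck 1; 129 kg remain.
Put 209 kg in truck 2; 291 kg remain.
Put 193 kg in truck 2; 98 kg remain.
Put 200 kg in truck 3; 300 kg remain.
Put 200 kg in truck 3; 100 kg remain.
Put 191 kg in truck 4; 309 kg remain.
Put 169 kg in truck 4; 140 kg remain.
Put 216 kg in truck 5; 284 kg remain.
Put 176 kg in truck 5; 108 kg remain.
Final trucks: [201,170] [209,193] [200,200] [191,169] [216,176].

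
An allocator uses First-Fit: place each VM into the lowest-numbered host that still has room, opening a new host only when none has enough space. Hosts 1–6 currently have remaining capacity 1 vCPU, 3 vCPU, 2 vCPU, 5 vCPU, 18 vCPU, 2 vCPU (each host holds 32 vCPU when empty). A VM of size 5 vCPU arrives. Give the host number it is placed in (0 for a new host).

Hosts with room: host 4 (5 vCPU), host 5 (18 vCPU).
The first with room is host 4.

4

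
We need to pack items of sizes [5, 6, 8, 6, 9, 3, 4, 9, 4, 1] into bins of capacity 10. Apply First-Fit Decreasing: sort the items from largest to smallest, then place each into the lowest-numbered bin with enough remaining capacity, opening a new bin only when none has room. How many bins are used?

6

Sorted descending: 9, 9, 8, 6, 6, 5, 4, 4, 3, 1.
Put 9 in bin 1; 1 remain.
Put 9 in bin 2; 1 remain.
Put 8 in bin 3; 2 remain.
Put 6 in bin 4; 4 remain.
Put 6 in bin 5; 4 remain.
Put 5 in bin 6; 5 remain.
Put 4 in bin 4; 0 remain.
Put 4 in bin 5; 0 remain.
Put 3 in bin 6; 2 remain.
Put 1 in bin 1; 0 remain.
Final bins: [9,1] [9] [8] [6,4] [6,4] [5,3].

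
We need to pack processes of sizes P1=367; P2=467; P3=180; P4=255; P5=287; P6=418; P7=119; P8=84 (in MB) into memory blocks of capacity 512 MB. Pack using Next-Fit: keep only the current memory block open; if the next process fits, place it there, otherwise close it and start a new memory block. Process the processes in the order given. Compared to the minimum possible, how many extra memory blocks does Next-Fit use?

1

Next-Fit: [367] [467] [180,255] [287] [418] [119,84] → 6 memory blocks.
Total size 2177 MB; any packing needs at least ⌈2177/512⌉ = 5 memory blocks.
An optimal packing achieves that bound: [467] [418,84] [367,119] [287,180] [255] → 5 memory blocks.
Excess: 6 − 5 = 1.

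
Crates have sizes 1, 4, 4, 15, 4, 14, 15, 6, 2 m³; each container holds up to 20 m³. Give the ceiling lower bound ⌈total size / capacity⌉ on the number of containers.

4 containers

Total size = 1 + 4 + 4 + 15 + 4 + 14 + 15 + 6 + 2 = 65 m³.
⌈65 / 20⌉ = 4.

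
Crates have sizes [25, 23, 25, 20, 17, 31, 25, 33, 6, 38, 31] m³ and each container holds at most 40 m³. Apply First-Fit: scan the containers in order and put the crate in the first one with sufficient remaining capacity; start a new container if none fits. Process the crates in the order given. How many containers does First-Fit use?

9

container 1: place 25 m³, 15 m³ left
container 2: place 23 m³, 17 m³ left
container 3: place 25 m³, 15 m³ left
container 4: place 20 m³, 20 m³ left
container 2: place 17 m³, 0 m³ left
container 5: place 31 m³, 9 m³ left
container 6: place 25 m³, 15 m³ left
container 7: place 33 m³, 7 m³ left
container 1: place 6 m³, 9 m³ left
container 8: place 38 m³, 2 m³ left
container 9: place 31 m³, 9 m³ left
Final containers: [25,6] [23,17] [25] [20] [31] [25] [33] [38] [31].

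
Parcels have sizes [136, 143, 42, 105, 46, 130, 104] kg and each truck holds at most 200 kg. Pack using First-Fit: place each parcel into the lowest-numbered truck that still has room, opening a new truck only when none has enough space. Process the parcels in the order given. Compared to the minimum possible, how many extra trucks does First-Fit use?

0

First-Fit: [136,42] [143,46] [105] [130] [104] → 5 trucks.
5 parcels exceed 100 kg (half the capacity), and no two of those can share a truck, so at least 5 trucks are needed.
So 5 is already optimal.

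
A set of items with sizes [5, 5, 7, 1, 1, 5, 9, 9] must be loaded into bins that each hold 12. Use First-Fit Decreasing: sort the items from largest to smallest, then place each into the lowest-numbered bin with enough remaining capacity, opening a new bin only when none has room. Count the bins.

Sorted descending: 9, 9, 7, 5, 5, 5, 1, 1.
Put 9 in bin 1; 3 remain.
Put 9 in bin 2; 3 remain.
Put 7 in bin 3; 5 remain.
Put 5 in bin 3; 0 remain.
Put 5 in bin 4; 7 remain.
Put 5 in bin 4; 2 remain.
Put 1 in bin 1; 2 remain.
Put 1 in bin 1; 1 remain.
Final bins: [9,1,1] [9] [7,5] [5,5].

4 bins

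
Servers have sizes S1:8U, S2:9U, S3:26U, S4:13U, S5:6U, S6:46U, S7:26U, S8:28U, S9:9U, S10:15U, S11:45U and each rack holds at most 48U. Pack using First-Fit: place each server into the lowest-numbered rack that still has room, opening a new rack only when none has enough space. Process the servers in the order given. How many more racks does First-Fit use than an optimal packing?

1

First-Fit: [8,9,26] [13,6,26] [46] [28,9] [15] [45] → 6 racks.
Total size 231U; any packing needs at least ⌈231/48⌉ = 5 racks.
An optimal packing achieves that bound: [46] [45] [28,9,9] [26,15,6] [26,13,8] → 5 racks.
Excess: 6 − 5 = 1.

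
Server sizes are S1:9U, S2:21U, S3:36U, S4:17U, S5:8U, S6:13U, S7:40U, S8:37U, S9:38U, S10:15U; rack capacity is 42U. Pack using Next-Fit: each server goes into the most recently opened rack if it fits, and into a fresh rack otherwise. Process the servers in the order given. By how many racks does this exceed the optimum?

1

Next-Fit: [9,21] [36] [17,8,13] [40] [37] [38] [15] → 7 racks.
Total size 234U; any packing needs at least ⌈234/42⌉ = 6 racks.
An optimal packing achieves that bound: [40] [38] [37] [36] [21,13,8] [17,15,9] → 6 racks.
Excess: 7 − 6 = 1.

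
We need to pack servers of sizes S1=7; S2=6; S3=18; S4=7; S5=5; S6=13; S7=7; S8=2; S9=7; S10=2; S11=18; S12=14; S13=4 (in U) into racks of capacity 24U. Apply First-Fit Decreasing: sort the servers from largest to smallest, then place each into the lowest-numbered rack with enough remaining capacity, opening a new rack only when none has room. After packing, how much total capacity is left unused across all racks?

10

Sorted descending: 18, 18, 14, 13, 7, 7, 7, 7, 6, 5, 4, 2, 2.
rack 1: place 18U, 6U left
rack 2: place 18U, 6U left
rack 3: place 14U, 10U left
rack 4: place 13U, 11U left
rack 3: place 7U, 3U left
rack 4: place 7U, 4U left
rack 5: place 7U, 17U left
rack 5: place 7U, 10U left
rack 1: place 6U, 0U left
rack 2: place 5U, 1U left
rack 4: place 4U, 0U left
rack 3: place 2U, 1U left
rack 5: place 2U, 8U left
5 racks × 24U = 120U; used 110U; unused 10U.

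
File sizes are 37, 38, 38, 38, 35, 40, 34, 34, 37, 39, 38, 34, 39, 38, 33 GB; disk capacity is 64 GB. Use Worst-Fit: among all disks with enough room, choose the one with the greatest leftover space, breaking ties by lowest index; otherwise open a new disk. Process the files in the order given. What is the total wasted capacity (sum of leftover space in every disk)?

408

disk 1: place 37 GB, 27 GB left
disk 2: place 38 GB, 26 GB left
disk 3: place 38 GB, 26 GB left
disk 4: place 38 GB, 26 GB left
disk 5: place 35 GB, 29 GB left
disk 6: place 40 GB, 24 GB left
disk 7: place 34 GB, 30 GB left
disk 8: place 34 GB, 30 GB left
disk 9: place 37 GB, 27 GB left
disk 10: place 39 GB, 25 GB left
disk 11: place 38 GB, 26 GB left
disk 12: place 34 GB, 30 GB left
disk 13: place 39 GB, 25 GB left
disk 14: place 38 GB, 26 GB left
disk 15: place 33 GB, 31 GB left
15 disks × 64 GB = 960 GB; used 552 GB; unused 408 GB.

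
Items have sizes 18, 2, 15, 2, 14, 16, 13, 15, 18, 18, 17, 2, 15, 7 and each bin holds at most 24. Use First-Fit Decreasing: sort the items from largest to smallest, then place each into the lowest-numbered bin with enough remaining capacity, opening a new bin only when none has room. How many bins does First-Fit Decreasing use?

10 bins

Sorted descending: 18, 18, 18, 17, 16, 15, 15, 15, 14, 13, 7, 2, 2, 2.
18 → bin 1 (remaining 6)
18 → bin 2 (remaining 6)
18 → bin 3 (remaining 6)
17 → bin 4 (remaining 7)
16 → bin 5 (remaining 8)
15 → bin 6 (remaining 9)
15 → bin 7 (remaining 9)
15 → bin 8 (remaining 9)
14 → bin 9 (remaining 10)
13 → bin 10 (remaining 11)
7 → bin 4 (remaining 0)
2 → bin 1 (remaining 4)
2 → bin 1 (remaining 2)
2 → bin 1 (remaining 0)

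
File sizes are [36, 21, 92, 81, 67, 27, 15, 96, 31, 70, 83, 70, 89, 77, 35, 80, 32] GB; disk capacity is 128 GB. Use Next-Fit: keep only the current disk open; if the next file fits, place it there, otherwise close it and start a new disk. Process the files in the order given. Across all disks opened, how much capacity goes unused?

36 GB → disk 1 (remaining 92 GB)
21 GB → disk 1 (remaining 71 GB)
92 GB → disk 2 (remaining 36 GB)
81 GB → disk 3 (remaining 47 GB)
67 GB → disk 4 (remaining 61 GB)
27 GB → disk 4 (remaining 34 GB)
15 GB → disk 4 (remaining 19 GB)
96 GB → disk 5 (remaining 32 GB)
31 GB → disk 5 (remaining 1 GB)
70 GB → disk 6 (remaining 58 GB)
83 GB → disk 7 (remaining 45 GB)
70 GB → disk 8 (remaining 58 GB)
89 GB → disk 9 (remaining 39 GB)
77 GB → disk 10 (remaining 51 GB)
35 GB → disk 10 (remaining 16 GB)
80 GB → disk 11 (remaining 48 GB)
32 GB → disk 11 (remaining 16 GB)
11 disks × 128 GB = 1408 GB; used 1002 GB; unused 406 GB.

406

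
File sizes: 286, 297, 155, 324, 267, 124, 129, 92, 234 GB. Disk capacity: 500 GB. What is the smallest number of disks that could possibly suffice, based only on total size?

4 disks

Total size = 286 + 297 + 155 + 324 + 267 + 124 + 129 + 92 + 234 = 1908 GB.
⌈1908 / 500⌉ = 4.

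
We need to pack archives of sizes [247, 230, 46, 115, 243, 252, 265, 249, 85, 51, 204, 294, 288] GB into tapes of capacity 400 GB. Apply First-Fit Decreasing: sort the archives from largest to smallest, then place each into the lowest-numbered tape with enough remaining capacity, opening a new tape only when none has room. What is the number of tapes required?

9

Sorted descending: 294, 288, 265, 252, 249, 247, 243, 230, 204, 115, 85, 51, 46.
294 GB → tape 1 (remaining 106 GB)
288 GB → tape 2 (remaining 112 GB)
265 GB → tape 3 (remaining 135 GB)
252 GB → tape 4 (remaining 148 GB)
249 GB → tape 5 (remaining 151 GB)
247 GB → tape 6 (remaining 153 GB)
243 GB → tape 7 (remaining 157 GB)
230 GB → tape 8 (remaining 170 GB)
204 GB → tape 9 (remaining 196 GB)
115 GB → tape 3 (remaining 20 GB)
85 GB → tape 1 (remaining 21 GB)
51 GB → tape 2 (remaining 61 GB)
46 GB → tape 2 (remaining 15 GB)
Final tapes: [294,85] [288,51,46] [265,115] [252] [249] [247] [243] [230] [204].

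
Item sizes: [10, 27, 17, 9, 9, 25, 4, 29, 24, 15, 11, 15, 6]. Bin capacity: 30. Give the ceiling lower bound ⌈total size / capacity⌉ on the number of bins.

7

Total size = 10 + 27 + 17 + 9 + 9 + 25 + 4 + 29 + 24 + 15 + 11 + 15 + 6 = 201.
⌈201 / 30⌉ = 7.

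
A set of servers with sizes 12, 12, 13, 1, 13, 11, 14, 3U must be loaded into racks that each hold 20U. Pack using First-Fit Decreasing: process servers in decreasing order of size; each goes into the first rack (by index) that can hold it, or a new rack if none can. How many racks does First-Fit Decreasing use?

6

Sorted descending: 14, 13, 13, 12, 12, 11, 3, 1.
Put 14U in rack 1; 6U remain.
Put 13U in rack 2; 7U remain.
Put 13U in rack 3; 7U remain.
Put 12U in rack 4; 8U remain.
Put 12U in rack 5; 8U remain.
Put 11U in rack 6; 9U remain.
Put 3U in rack 1; 3U remain.
Put 1U in rack 1; 2U remain.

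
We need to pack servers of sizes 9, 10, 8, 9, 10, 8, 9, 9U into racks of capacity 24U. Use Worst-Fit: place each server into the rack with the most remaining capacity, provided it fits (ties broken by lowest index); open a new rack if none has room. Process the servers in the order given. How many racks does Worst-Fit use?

Put 9U in rack 1; 15U remain.
Put 10U in rack 1; 5U remain.
Put 8U in rack 2; 16U remain.
Put 9U in rack 2; 7U remain.
Put 10U in rack 3; 14U remain.
Put 8U in rack 3; 6U remain.
Put 9U in rack 4; 15U remain.
Put 9U in rack 4; 6U remain.
Final racks: [9,10] [8,9] [10,8] [9,9].

4 racks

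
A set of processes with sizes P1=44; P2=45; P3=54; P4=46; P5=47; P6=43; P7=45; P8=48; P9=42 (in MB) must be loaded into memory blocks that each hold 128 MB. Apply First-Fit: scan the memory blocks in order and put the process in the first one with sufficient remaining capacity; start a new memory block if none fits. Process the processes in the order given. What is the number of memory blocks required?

5

Put P1 (44 MB) in memory block 1; 84 MB remain.
Put P2 (45 MB) in memory block 1; 39 MB remain.
Put P3 (54 MB) in memory block 2; 74 MB remain.
Put P4 (46 MB) in memory block 2; 28 MB remain.
Put P5 (47 MB) in memory block 3; 81 MB remain.
Put P6 (43 MB) in memory block 3; 38 MB remain.
Put P7 (45 MB) in memory block 4; 83 MB remain.
Put P8 (48 MB) in memory block 4; 35 MB remain.
Put P9 (42 MB) in memory block 5; 86 MB remain.
Final memory blocks: [44,45] [54,46] [47,43] [45,48] [42].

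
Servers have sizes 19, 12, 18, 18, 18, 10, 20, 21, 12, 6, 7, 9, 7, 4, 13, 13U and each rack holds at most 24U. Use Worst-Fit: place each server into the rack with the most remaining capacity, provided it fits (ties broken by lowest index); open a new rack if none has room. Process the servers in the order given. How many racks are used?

11

19U → rack 1 (remaining 5U)
12U → rack 2 (remaining 12U)
18U → rack 3 (remaining 6U)
18U → rack 4 (remaining 6U)
18U → rack 5 (remaining 6U)
10U → rack 2 (remaining 2U)
20U → rack 6 (remaining 4U)
21U → rack 7 (remaining 3U)
12U → rack 8 (remaining 12U)
6U → rack 8 (remaining 6U)
7U → rack 9 (remaining 17U)
9U → rack 9 (remaining 8U)
7U → rack 9 (remaining 1U)
4U → rack 3 (remaining 2U)
13U → rack 10 (remaining 11U)
13U → rack 11 (remaining 11U)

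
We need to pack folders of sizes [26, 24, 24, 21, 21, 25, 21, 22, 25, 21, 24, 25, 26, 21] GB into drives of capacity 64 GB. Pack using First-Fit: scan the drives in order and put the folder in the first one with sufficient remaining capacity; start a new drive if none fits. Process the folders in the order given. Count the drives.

7

Put 26 GB in drive 1; 38 GB remain.
Put 24 GB in drive 1; 14 GB remain.
Put 24 GB in drive 2; 40 GB remain.
Put 21 GB in drive 2; 19 GB remain.
Put 21 GB in drive 3; 43 GB remain.
Put 25 GB in drive 3; 18 GB remain.
Put 21 GB in drive 4; 43 GB remain.
Put 22 GB in drive 4; 21 GB remain.
Put 25 GB in drive 5; 39 GB remain.
Put 21 GB in drive 4; 0 GB remain.
Put 24 GB in drive 5; 15 GB remain.
Put 25 GB in drive 6; 39 GB remain.
Put 26 GB in drive 6; 13 GB remain.
Put 21 GB in drive 7; 43 GB remain.
Final drives: [26,24] [24,21] [21,25] [21,22,21] [25,24] [25,26] [21].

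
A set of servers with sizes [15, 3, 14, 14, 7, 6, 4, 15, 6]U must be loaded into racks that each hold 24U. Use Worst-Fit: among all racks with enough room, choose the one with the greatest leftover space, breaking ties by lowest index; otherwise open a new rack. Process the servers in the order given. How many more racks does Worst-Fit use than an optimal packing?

Worst-Fit: [15,3,4] [14,7] [14,6] [15,6] → 4 racks.
Total size 84U; any packing needs at least ⌈84/24⌉ = 4 racks.
So 4 is already optimal.

0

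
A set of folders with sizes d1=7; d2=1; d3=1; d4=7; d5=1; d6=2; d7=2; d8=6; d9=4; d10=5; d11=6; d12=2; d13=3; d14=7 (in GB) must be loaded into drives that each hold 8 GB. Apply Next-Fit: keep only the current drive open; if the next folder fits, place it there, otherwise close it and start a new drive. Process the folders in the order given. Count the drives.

9 drives

d1 (7 GB) → drive 1 (remaining 1 GB)
d2 (1 GB) → drive 1 (remaining 0 GB)
d3 (1 GB) → drive 2 (remaining 7 GB)
d4 (7 GB) → drive 2 (remaining 0 GB)
d5 (1 GB) → drive 3 (remaining 7 GB)
d6 (2 GB) → drive 3 (remaining 5 GB)
d7 (2 GB) → drive 3 (remaining 3 GB)
d8 (6 GB) → drive 4 (remaining 2 GB)
d9 (4 GB) → drive 5 (remaining 4 GB)
d10 (5 GB) → drive 6 (remaining 3 GB)
d11 (6 GB) → drive 7 (remaining 2 GB)
d12 (2 GB) → drive 7 (remaining 0 GB)
d13 (3 GB) → drive 8 (remaining 5 GB)
d14 (7 GB) → drive 9 (remaining 1 GB)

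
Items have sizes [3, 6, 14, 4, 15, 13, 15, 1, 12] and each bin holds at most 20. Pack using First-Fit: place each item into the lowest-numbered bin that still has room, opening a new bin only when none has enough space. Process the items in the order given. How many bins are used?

bin 1: place 3, 17 left
bin 1: place 6, 11 left
bin 2: place 14, 6 left
bin 1: place 4, 7 left
bin 3: place 15, 5 left
bin 4: place 13, 7 left
bin 5: place 15, 5 left
bin 1: place 1, 6 left
bin 6: place 12, 8 left
Final bins: [3,6,4,1] [14] [15] [13] [15] [12].

6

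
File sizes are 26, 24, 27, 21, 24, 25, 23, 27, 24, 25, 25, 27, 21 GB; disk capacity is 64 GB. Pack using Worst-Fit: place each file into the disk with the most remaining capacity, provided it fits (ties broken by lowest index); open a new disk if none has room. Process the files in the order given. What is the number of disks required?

7

disk 1: place 26 GB, 38 GB left
disk 1: place 24 GB, 14 GB left
disk 2: place 27 GB, 37 GB left
disk 2: place 21 GB, 16 GB left
disk 3: place 24 GB, 40 GB left
disk 3: place 25 GB, 15 GB left
disk 4: place 23 GB, 41 GB left
disk 4: place 27 GB, 14 GB left
disk 5: place 24 GB, 40 GB left
disk 5: place 25 GB, 15 GB left
disk 6: place 25 GB, 39 GB left
disk 6: place 27 GB, 12 GB left
disk 7: place 21 GB, 43 GB left
Final disks: [26,24] [27,21] [24,25] [23,27] [24,25] [25,27] [21].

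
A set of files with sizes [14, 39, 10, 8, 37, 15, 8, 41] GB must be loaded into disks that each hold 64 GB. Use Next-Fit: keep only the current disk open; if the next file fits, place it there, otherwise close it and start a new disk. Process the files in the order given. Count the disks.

Put 14 GB in disk 1; 50 GB remain.
Put 39 GB in disk 1; 11 GB remain.
Put 10 GB in disk 1; 1 GB remain.
Put 8 GB in disk 2; 56 GB remain.
Put 37 GB in disk 2; 19 GB remain.
Put 15 GB in disk 2; 4 GB remain.
Put 8 GB in disk 3; 56 GB remain.
Put 41 GB in disk 3; 15 GB remain.
Final disks: [14,39,10] [8,37,15] [8,41].

3 disks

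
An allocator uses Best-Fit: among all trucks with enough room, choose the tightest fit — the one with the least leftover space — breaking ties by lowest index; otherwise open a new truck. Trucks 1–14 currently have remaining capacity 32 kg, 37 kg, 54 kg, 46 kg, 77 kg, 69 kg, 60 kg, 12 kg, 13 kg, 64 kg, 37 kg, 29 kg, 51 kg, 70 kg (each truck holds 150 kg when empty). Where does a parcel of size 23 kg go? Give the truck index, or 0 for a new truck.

12

Trucks with room: truck 1 (32 kg), truck 2 (37 kg), truck 3 (54 kg), truck 4 (46 kg), truck 5 (77 kg), truck 6 (69 kg), truck 7 (60 kg), truck 10 (64 kg), truck 11 (37 kg), truck 12 (29 kg), truck 13 (51 kg), truck 14 (70 kg).
Tightest fit is truck 12 with 29 kg free.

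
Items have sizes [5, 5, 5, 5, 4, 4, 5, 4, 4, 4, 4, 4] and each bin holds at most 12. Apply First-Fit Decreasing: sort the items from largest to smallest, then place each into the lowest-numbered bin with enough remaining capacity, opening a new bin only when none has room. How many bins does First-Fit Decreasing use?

Sorted descending: 5, 5, 5, 5, 5, 4, 4, 4, 4, 4, 4, 4.
5 → bin 1 (remaining 7)
5 → bin 1 (remaining 2)
5 → bin 2 (remaining 7)
5 → bin 2 (remaining 2)
5 → bin 3 (remaining 7)
4 → bin 3 (remaining 3)
4 → bin 4 (remaining 8)
4 → bin 4 (remaining 4)
4 → bin 4 (remaining 0)
4 → bin 5 (remaining 8)
4 → bin 5 (remaining 4)
4 → bin 5 (remaining 0)
Final bins: [5,5] [5,5] [5,4] [4,4,4] [4,4,4].

5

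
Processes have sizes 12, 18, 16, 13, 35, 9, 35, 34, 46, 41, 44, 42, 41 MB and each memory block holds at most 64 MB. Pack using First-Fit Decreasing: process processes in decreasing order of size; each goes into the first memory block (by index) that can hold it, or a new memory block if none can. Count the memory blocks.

Sorted descending: 46, 44, 42, 41, 41, 35, 35, 34, 18, 16, 13, 12, 9.
46 MB → memory block 1 (remaining 18 MB)
44 MB → memory block 2 (remaining 20 MB)
42 MB → memory block 3 (remaining 22 MB)
41 MB → memory block 4 (remaining 23 MB)
41 MB → memory block 5 (remaining 23 MB)
35 MB → memory block 6 (remaining 29 MB)
35 MB → memory block 7 (remaining 29 MB)
34 MB → memory block 8 (remaining 30 MB)
18 MB → memory block 1 (remaining 0 MB)
16 MB → memory block 2 (remaining 4 MB)
13 MB → memory block 3 (remaining 9 MB)
12 MB → memory block 4 (remaining 11 MB)
9 MB → memory block 3 (remaining 0 MB)
Final memory blocks: [46,18] [44,16] [42,13,9] [41,12] [41] [35] [35] [34].

8 memory blocks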